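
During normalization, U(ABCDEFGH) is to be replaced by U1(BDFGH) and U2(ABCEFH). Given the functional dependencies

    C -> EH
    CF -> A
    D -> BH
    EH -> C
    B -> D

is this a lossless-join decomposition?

Common attributes: U1 ∩ U2 = {BFH}.
Closure of {BFH}: B → D applies, adding D. So (BFH)⁺ = {BDFH}.
The closure contains neither all of U1 = {BDFGH} nor all of U2 = {ABCEFH}, so the common attributes are not a superkey of either fragment. The join is lossy.

No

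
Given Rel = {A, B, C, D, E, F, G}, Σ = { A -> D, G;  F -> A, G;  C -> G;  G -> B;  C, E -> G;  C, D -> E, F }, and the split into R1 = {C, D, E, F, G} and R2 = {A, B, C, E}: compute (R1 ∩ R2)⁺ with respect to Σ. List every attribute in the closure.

R1 ∩ R2 = {C, E}.
C → G applies, adding G
G → B applies, adding B
Closure: {B, C, E, G}.

B, C, E, G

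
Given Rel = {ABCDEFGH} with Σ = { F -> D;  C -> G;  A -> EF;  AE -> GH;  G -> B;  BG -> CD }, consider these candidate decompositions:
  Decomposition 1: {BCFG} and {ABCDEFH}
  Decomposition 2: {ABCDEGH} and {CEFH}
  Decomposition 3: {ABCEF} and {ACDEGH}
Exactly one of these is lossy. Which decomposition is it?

Decomposition 1: common = {BCF}, closure = {BCDFG} → lossless.
Decomposition 2: common = {CEH}, closure = {BCDEGH} → lossy.
Decomposition 3: common = {ACE}, closure = {ABCDEFGH} → lossless.

Decomposition 2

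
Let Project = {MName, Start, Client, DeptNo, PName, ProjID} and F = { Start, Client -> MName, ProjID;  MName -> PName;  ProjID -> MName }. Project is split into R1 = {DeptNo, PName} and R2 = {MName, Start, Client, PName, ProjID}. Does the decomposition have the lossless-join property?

No

Common attributes: R1 ∩ R2 = {PName}.
No dependency enlarges {PName}, so (PName)⁺ = {PName}.
The closure contains neither all of R1 = {DeptNo, PName} nor all of R2 = {MName, Start, Client, PName, ProjID}, so the common attributes are not a superkey of either fragment. The join is lossy.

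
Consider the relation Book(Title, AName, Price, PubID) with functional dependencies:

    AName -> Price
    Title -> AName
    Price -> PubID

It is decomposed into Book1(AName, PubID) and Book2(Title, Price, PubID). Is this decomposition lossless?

No

Common attributes: Book1 ∩ Book2 = {PubID}.
No dependency enlarges {PubID}, so (PubID)⁺ = {PubID}.
The closure contains neither all of Book1 = {AName, PubID} nor all of Book2 = {Title, Price, PubID}, so the common attributes are not a superkey of either fragment. The join is lossy.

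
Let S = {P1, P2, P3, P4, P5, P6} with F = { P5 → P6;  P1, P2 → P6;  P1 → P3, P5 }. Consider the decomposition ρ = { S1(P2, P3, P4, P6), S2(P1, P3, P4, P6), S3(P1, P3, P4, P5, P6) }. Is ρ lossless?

No

Chase test. Columns are P1, P2, P3, P4, P5, P6; row i has aⱼ where attribute j ∈ Si, else bᵢⱼ.
Initial tableau (one row per fragment):
  row 1: b11 a2 a3 a4 b15 a6
  row 2: a1 b22 a3 a4 b25 a6
  row 3: a1 b32 a3 a4 a5 a6
Rows 2 and 3 agree on P1; apply P1→P3, P5 and equate their P3, P5 entries.
No row becomes fully distinguished — the join is lossy.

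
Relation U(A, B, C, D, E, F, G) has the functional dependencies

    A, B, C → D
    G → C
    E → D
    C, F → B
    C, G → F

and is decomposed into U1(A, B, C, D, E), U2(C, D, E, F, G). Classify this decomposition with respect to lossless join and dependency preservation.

Lossless test: (C, D, E)⁺ = {C, D, E}, which is a superkey of neither fragment — lossy.
Dependency preservation: the restricted closure of {C, F} across the fragments never reaches {B}, so C, F → B cannot be enforced without a join — not preserved.

lossy and not dependency-preserving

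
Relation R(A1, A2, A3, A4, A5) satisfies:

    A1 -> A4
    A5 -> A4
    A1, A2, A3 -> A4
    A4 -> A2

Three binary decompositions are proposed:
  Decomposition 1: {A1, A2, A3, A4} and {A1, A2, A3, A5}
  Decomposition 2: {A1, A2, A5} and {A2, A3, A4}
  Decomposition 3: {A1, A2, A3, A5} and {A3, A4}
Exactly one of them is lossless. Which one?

Decomposition 1

Decomposition 1: common = {A1, A2, A3}, closure = {A1, A2, A3, A4} → lossless.
Decomposition 2: common = {A2}, closure = {A2} → lossy.
Decomposition 3: common = {A3}, closure = {A3} → lossy.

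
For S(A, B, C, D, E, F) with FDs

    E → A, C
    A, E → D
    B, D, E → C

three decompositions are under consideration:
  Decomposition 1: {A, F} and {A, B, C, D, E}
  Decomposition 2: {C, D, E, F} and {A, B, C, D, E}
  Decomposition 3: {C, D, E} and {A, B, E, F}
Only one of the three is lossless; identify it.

Decomposition 3

Decomposition 1: common = {A}, closure = {A} → lossy.
Decomposition 2: common = {C, D, E}, closure = {A, C, D, E} → lossy.
Decomposition 3: common = {E}, closure = {A, C, D, E} → lossless.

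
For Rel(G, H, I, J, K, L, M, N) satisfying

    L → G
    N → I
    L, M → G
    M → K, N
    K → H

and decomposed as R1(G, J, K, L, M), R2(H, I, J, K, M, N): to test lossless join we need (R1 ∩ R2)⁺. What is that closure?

R1 ∩ R2 = {J, K, M}.
M → K, N applies, adding N
K → H applies, adding H
N → I applies, adding I
Closure: {H, I, J, K, M, N}.

H, I, J, K, M, N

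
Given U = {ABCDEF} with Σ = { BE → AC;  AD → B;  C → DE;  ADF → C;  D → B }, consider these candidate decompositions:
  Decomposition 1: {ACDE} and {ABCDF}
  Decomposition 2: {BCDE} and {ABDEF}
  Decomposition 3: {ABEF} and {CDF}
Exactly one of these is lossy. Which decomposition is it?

Decomposition 1: common = {ACD}, closure = {ABCDE} → lossless.
Decomposition 2: common = {BDE}, closure = {ABCDE} → lossless.
Decomposition 3: common = {F}, closure = {F} → lossy.

Decomposition 3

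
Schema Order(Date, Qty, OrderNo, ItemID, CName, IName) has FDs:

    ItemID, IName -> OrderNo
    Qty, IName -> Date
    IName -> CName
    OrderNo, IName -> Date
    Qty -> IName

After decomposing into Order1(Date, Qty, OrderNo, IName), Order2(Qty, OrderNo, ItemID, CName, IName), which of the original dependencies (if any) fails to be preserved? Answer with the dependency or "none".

ItemID, IName → OrderNo lies within Order2.
Qty, IName → Date lies within Order1.
IName → CName lies within Order2.
OrderNo, IName → Date lies within Order1.
Qty → IName lies within Order1.
Every dependency is enforceable on the fragments, so the decomposition is dependency-preserving.

none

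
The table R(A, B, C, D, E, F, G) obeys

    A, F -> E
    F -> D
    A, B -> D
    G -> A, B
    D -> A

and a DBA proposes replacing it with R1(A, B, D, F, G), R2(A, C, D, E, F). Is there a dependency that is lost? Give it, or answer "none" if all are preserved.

none

A, F → E lies within R2.
F → D lies within R1.
A, B → D lies within R1.
G → A, B lies within R1.
D → A lies within R1.
Every dependency is enforceable on the fragments, so the decomposition is dependency-preserving.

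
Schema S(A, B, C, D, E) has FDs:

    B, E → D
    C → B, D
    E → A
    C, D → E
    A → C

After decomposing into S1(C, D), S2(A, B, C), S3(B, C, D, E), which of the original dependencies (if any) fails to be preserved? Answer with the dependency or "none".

none

B, E → D lies within S3.
C → B, D lies within S3.
E → A: restricted closure across fragments reaches A.
C, D → E lies within S3.
A → C lies within S2.
Every dependency is enforceable on the fragments, so the decomposition is dependency-preserving.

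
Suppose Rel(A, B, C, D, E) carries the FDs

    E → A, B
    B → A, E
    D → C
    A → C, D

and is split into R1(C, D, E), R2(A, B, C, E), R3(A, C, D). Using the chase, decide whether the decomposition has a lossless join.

Chase test. Columns are A, B, C, D, E; row i has aⱼ where attribute j ∈ Ri, else bᵢⱼ.
Initial tableau (one row per fragment):
  row 1: b11 b12 a3 a4 a5
  row 2: a1 a2 a3 b24 a5
  row 3: a1 b32 a3 a4 b35
Rows 1 and 2 agree on E; apply E→A, B and equate their A, B entries.
Rows 1 and 2 agree on A; apply A→C, D and equate their C, D entries.
Row 1 is now all distinguished symbols — the join is lossless.

Yes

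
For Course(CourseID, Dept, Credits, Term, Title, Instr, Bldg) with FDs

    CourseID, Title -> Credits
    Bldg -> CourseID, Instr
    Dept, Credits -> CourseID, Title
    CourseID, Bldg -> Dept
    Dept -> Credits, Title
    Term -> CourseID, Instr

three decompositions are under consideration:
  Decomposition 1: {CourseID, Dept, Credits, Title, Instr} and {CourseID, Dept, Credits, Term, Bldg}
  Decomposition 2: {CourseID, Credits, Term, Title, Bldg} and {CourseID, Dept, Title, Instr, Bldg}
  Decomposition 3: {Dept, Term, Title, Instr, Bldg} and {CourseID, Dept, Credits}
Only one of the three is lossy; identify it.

Decomposition 1

Decomposition 1: common = {CourseID, Dept, Credits}, closure = {CourseID, Dept, Credits, Title} → lossy.
Decomposition 2: common = {CourseID, Title, Bldg}, closure = {CourseID, Dept, Credits, Title, Instr, Bldg} → lossless.
Decomposition 3: common = {Dept}, closure = {CourseID, Dept, Credits, Title} → lossless.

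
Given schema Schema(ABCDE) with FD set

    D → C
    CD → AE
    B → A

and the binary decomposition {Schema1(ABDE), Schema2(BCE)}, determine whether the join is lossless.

No

Common attributes: Schema1 ∩ Schema2 = {BE}.
Closure of {BE}: B → A applies, adding A. So (BE)⁺ = {ABE}.
The closure contains neither all of Schema1 = {ABDE} nor all of Schema2 = {BCE}, so the common attributes are not a superkey of either fragment. The join is lossy.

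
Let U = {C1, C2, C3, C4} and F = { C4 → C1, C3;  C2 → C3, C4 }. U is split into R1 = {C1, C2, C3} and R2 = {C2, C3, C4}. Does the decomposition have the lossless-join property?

Yes

Common attributes: R1 ∩ R2 = {C2, C3}.
Closure of {C2, C3}: C2 → C3, C4 applies, adding C4; C4 → C1, C3 applies, adding C1. So (C2, C3)⁺ = {C1, C2, C3, C4}.
This closure contains every attribute of R1, so R1 ∩ R2 → R1. The join is lossless.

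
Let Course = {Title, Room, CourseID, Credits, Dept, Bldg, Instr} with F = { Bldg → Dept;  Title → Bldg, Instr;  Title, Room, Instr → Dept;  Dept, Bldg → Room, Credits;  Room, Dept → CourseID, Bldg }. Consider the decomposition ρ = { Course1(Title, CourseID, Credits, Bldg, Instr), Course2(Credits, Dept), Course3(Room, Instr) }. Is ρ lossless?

No

Chase test. Columns are Title, Room, CourseID, Credits, Dept, Bldg, Instr; row i has aⱼ where attribute j ∈ Coursei, else bᵢⱼ.
Initial tableau (one row per fragment):
  row 1: a1 b12 a3 a4 b15 a6 a7
  row 2: b21 b22 b23 a4 a5 b26 b27
  row 3: b31 a2 b33 b34 b35 b36 a7
No row becomes fully distinguished — the join is lossy.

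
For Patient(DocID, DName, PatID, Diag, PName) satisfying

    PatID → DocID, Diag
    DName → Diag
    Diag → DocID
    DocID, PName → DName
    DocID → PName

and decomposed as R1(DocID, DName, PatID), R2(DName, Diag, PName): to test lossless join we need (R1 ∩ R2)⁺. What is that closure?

R1 ∩ R2 = {DName}.
DName → Diag applies, adding Diag
Diag → DocID applies, adding DocID
DocID → PName applies, adding PName
Closure: {DocID, DName, Diag, PName}.

DocID, DName, Diag, PName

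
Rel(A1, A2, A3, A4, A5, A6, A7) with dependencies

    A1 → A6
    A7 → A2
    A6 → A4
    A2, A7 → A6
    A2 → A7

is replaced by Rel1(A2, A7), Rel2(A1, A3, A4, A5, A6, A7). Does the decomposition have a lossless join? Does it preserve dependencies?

lossless and dependency-preserving

Lossless test: (A7)⁺ = {A2, A4, A6, A7}, which contains all of one fragment — lossless.
Dependency preservation: A2, A7 → A6 is not contained in any single fragment, but the restricted closure of its left-hand side across the fragments still reaches the right-hand side; the remaining FDs each lie inside some fragment. All dependencies are preserved.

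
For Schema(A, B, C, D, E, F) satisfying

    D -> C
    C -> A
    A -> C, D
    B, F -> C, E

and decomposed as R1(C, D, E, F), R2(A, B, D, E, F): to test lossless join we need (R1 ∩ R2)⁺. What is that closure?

R1 ∩ R2 = {D, E, F}.
D → C applies, adding C
C → A applies, adding A
Closure: {A, C, D, E, F}.

A, C, D, E, F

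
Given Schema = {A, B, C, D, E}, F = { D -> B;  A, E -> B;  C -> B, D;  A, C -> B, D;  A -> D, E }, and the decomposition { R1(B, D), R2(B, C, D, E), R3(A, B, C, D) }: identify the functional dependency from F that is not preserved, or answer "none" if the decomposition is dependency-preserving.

A -> D, E

Check A → D, E: no single fragment contains all of {A, D, E}, and the restricted closure of {A} across the fragments never reaches {D, E}.
D → B is preserved.
A, E → B is preserved.
C → B, D is preserved.
A, C → B, D is preserved.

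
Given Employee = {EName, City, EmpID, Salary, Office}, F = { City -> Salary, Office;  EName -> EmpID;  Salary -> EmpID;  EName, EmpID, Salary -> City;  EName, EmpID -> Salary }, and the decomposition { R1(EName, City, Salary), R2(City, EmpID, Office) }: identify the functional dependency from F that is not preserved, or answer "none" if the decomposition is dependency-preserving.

Check Salary → EmpID: no single fragment contains all of {EmpID, Salary}, and the restricted closure of {Salary} across the fragments never reaches {EmpID}.
City → Salary, Office is preserved.
EName → EmpID is preserved.
EName, EmpID, Salary → City is preserved.
EName, EmpID → Salary is preserved.

Salary -> EmpID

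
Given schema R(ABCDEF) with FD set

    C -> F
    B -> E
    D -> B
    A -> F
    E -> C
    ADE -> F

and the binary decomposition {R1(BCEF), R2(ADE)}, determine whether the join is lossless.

No

Common attributes: R1 ∩ R2 = {E}.
Closure of {E}: E → C applies, adding C; C → F applies, adding F. So (E)⁺ = {CEF}.
The closure contains neither all of R1 = {BCEF} nor all of R2 = {ADE}, so the common attributes are not a superkey of either fragment. The join is lossy.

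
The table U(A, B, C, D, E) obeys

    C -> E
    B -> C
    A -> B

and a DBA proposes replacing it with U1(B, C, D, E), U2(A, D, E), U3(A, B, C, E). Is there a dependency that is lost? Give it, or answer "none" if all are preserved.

C → E lies within U1.
B → C lies within U1.
A → B lies within U3.
Every dependency is enforceable on the fragments, so the decomposition is dependency-preserving.

none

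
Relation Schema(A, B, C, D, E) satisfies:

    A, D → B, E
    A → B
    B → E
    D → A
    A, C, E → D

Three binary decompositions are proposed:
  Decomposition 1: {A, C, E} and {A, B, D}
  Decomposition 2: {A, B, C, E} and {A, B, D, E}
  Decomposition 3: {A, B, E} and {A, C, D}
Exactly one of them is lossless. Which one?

Decomposition 1: common = {A}, closure = {A, B, E} → lossy.
Decomposition 2: common = {A, B, E}, closure = {A, B, E} → lossy.
Decomposition 3: common = {A}, closure = {A, B, E} → lossless.

Decomposition 3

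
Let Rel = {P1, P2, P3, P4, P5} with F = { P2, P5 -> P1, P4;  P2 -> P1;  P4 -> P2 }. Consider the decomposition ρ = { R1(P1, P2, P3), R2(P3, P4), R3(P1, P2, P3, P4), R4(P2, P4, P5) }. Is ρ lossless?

No

Chase test. Columns are P1, P2, P3, P4, P5; row i has aⱼ where attribute j ∈ Ri, else bᵢⱼ.
Initial tableau (one row per fragment):
  row 1: a1 a2 a3 b14 b15
  row 2: b21 b22 a3 a4 b25
  row 3: a1 a2 a3 a4 b35
  row 4: b41 a2 b43 a4 a5
Rows 1 and 4 agree on P2; apply P2→P1 and equate their P1 entries.
Rows 2 and 3 agree on P4; apply P4→P2 and equate their P2 entries.
Rows 1 and 2 agree on P2; apply P2→P1 and equate their P1 entries.
No row becomes fully distinguished — the join is lossy.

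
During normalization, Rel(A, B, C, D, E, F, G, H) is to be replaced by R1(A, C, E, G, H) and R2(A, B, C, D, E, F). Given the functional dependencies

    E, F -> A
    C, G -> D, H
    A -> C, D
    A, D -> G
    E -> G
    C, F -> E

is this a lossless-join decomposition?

Yes

Common attributes: R1 ∩ R2 = {A, C, E}.
Closure of {A, C, E}: A → C, D applies, adding D; A, D → G applies, adding G; C, G → D, H applies, adding H. So (A, C, E)⁺ = {A, C, D, E, G, H}.
This closure contains every attribute of R1, so R1 ∩ R2 → R1. The join is lossless.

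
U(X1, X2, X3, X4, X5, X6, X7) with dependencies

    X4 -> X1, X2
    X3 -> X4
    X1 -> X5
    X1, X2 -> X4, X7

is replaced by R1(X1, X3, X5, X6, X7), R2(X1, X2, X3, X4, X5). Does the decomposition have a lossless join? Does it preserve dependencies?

Lossless test: (X1, X3, X5)⁺ = {X1, X2, X3, X4, X5, X7}, which contains all of one fragment — lossless.
Dependency preservation: the restricted closure of {X1, X2} across the fragments never reaches {X4, X7}, so X1, X2 → X4, X7 cannot be enforced without a join — not preserved.

lossless but not dependency-preserving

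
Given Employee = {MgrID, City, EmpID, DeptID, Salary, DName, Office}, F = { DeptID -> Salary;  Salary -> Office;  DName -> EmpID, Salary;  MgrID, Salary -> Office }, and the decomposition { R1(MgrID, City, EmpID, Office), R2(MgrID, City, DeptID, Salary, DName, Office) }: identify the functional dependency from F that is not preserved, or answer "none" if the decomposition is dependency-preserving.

DName -> EmpID, Salary

Check DName → EmpID, Salary: no single fragment contains all of {EmpID, Salary, DName}, and the restricted closure of {DName} across the fragments never reaches {EmpID, Salary}.
DeptID → Salary is preserved.
Salary → Office is preserved.
MgrID, Salary → Office is preserved.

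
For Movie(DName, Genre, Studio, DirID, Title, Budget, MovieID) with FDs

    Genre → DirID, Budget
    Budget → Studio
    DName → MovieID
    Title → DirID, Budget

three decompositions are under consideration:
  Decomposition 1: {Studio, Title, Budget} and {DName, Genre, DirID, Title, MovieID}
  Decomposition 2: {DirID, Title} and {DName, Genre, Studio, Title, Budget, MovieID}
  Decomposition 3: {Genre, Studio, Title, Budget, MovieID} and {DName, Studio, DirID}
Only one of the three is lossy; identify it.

Decomposition 3

Decomposition 1: common = {Title}, closure = {Studio, DirID, Title, Budget} → lossless.
Decomposition 2: common = {Title}, closure = {Studio, DirID, Title, Budget} → lossless.
Decomposition 3: common = {Studio}, closure = {Studio} → lossy.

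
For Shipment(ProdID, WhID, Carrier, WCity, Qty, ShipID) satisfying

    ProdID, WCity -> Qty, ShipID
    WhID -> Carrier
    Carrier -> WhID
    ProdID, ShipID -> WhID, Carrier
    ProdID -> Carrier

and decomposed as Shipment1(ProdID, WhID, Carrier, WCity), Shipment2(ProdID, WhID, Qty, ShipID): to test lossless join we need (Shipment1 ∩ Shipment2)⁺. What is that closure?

Shipment1 ∩ Shipment2 = {ProdID, WhID}.
WhID → Carrier applies, adding Carrier
Closure: {ProdID, WhID, Carrier}.

ProdID, WhID, Carrier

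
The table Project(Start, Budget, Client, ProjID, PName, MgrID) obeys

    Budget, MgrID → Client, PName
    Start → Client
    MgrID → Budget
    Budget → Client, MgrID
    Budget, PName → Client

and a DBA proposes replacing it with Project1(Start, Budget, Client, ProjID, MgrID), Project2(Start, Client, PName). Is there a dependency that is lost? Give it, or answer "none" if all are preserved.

Budget, MgrID → Client, PName

Check Budget, MgrID → Client, PName: no single fragment contains all of {Budget, Client, PName, MgrID}, and the restricted closure of {Budget, MgrID} across the fragments never reaches {Client, PName}.
Start → Client is preserved.
MgrID → Budget is preserved.
Budget → Client, MgrID is preserved.
Budget, PName → Client is preserved.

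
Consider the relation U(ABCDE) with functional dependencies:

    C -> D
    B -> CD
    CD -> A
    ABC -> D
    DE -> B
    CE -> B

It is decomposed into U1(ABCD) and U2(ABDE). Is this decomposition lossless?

Common attributes: U1 ∩ U2 = {ABD}.
Closure of {ABD}: B → CD applies, adding C. So (ABD)⁺ = {ABCD}.
This closure contains every attribute of U1, so U1 ∩ U2 → U1. The join is lossless.

Yes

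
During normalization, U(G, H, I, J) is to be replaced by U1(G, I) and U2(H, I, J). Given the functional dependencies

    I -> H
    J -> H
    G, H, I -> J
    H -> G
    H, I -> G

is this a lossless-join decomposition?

Yes

Common attributes: U1 ∩ U2 = {I}.
Closure of {I}: I → H applies, adding H; H → G applies, adding G; G, H, I → J applies, adding J. So (I)⁺ = {G, H, I, J}.
This closure contains every attribute of U1, so U1 ∩ U2 → U1. The join is lossless.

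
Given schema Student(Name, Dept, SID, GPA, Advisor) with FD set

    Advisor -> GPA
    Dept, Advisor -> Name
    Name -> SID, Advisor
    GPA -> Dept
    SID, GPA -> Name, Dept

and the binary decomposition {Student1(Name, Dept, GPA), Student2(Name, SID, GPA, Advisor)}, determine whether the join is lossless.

Yes

Common attributes: Student1 ∩ Student2 = {Name, GPA}.
Closure of {Name, GPA}: Name → SID, Advisor applies, adding SID, Advisor; GPA → Dept applies, adding Dept. So (Name, GPA)⁺ = {Name, Dept, SID, GPA, Advisor}.
This closure contains every attribute of Student1, so Student1 ∩ Student2 → Student1. The join is lossless.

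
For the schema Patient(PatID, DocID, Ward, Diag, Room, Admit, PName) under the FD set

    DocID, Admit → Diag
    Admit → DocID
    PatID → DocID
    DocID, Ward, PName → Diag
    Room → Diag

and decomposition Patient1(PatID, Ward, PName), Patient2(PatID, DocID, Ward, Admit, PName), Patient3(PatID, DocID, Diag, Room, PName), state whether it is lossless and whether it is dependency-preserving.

Lossless test (chase): Rows 1 and 2 agree on PatID; apply PatID→DocID and equate their DocID entries. Rows 1 and 2 agree on DocID, Ward, PName; apply DocID, Ward, PName→Diag and equate their Diag entries. No row becomes fully distinguished — the join is lossy.
Dependency preservation: the restricted closure of {DocID, Admit} across the fragments never reaches {Diag}, so DocID, Admit → Diag cannot be enforced without a join — not preserved.

lossy and not dependency-preserving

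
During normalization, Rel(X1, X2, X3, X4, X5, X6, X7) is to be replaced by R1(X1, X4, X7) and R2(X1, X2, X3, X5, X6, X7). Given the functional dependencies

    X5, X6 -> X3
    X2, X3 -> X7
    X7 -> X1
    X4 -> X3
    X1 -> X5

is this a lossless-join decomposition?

No

Common attributes: R1 ∩ R2 = {X1, X7}.
Closure of {X1, X7}: X1 → X5 applies, adding X5. So (X1, X7)⁺ = {X1, X5, X7}.
The closure contains neither all of R1 = {X1, X4, X7} nor all of R2 = {X1, X2, X3, X5, X6, X7}, so the common attributes are not a superkey of either fragment. The join is lossy.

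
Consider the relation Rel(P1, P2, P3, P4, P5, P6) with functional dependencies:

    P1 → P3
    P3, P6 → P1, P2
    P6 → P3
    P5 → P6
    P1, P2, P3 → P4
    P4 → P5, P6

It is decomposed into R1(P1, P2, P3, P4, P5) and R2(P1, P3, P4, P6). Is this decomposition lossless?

Common attributes: R1 ∩ R2 = {P1, P3, P4}.
Closure of {P1, P3, P4}: P4 → P5, P6 applies, adding P5, P6; P3, P6 → P1, P2 applies, adding P2. So (P1, P3, P4)⁺ = {P1, P2, P3, P4, P5, P6}.
This closure contains every attribute of R1, so R1 ∩ R2 → R1. The join is lossless.

Yes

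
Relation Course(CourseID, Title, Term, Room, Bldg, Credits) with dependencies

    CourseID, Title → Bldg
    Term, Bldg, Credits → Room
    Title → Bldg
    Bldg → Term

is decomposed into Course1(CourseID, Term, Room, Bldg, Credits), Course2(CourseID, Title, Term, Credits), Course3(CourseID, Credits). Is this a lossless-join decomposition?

No

Chase test. Columns are CourseID, Title, Term, Room, Bldg, Credits; row i has aⱼ where attribute j ∈ Coursei, else bᵢⱼ.
Initial tableau (one row per fragment):
  row 1: a1 b12 a3 a4 a5 a6
  row 2: a1 a2 a3 b24 b25 a6
  row 3: a1 b32 b33 b34 b35 a6
No row becomes fully distinguished — the join is lossy.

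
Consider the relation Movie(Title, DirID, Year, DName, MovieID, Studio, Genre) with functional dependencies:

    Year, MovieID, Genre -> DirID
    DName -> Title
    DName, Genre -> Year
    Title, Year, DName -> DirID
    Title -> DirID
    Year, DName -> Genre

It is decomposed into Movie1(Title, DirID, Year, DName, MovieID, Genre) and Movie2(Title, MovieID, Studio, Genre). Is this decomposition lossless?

No

Common attributes: Movie1 ∩ Movie2 = {Title, MovieID, Genre}.
Closure of {Title, MovieID, Genre}: Title → DirID applies, adding DirID. So (Title, MovieID, Genre)⁺ = {Title, DirID, MovieID, Genre}.
The closure contains neither all of Movie1 = {Title, DirID, Year, DName, MovieID, Genre} nor all of Movie2 = {Title, MovieID, Studio, Genre}, so the common attributes are not a superkey of either fragment. The join is lossy.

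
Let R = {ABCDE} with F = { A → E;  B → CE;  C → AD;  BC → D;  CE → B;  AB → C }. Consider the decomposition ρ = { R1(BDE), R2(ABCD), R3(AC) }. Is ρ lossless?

Yes

Chase test. Columns are ABCDE; row i has aⱼ where attribute j ∈ Ri, else bᵢⱼ.
Initial tableau (one row per fragment):
  row 1: b11 a2 b13 a4 a5
  row 2: a1 a2 a3 a4 b25
  row 3: a1 b32 a3 b34 b35
Rows 2 and 3 agree on A; apply A→E and equate their E entries.
Rows 1 and 2 agree on B; apply B→CE and equate their CE entries.
Rows 1 and 2 agree on C; apply C→AD and equate their AD entries.
Rows 1 and 3 agree on C; apply C→AD and equate their AD entries.
Rows 1 and 3 agree on CE; apply CE→B and equate their B entries.
Row 1 is now all distinguished symbols — the join is lossless.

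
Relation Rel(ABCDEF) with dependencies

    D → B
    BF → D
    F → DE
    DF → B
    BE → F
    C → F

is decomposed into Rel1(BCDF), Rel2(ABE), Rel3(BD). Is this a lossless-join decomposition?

Chase test. Columns are ABCDEF; row i has aⱼ where attribute j ∈ Reli, else bᵢⱼ.
Initial tableau (one row per fragment):
  row 1: b11 a2 a3 a4 b15 a6
  row 2: a1 a2 b23 b24 a5 b26
  row 3: b31 a2 b33 a4 b35 b36
No row becomes fully distinguished — the join is lossy.

No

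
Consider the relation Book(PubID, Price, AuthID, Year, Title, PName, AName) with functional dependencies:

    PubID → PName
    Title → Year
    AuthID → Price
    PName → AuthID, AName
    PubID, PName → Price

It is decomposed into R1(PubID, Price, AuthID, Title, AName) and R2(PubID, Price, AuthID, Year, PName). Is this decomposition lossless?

No

Common attributes: R1 ∩ R2 = {PubID, Price, AuthID}.
Closure of {PubID, Price, AuthID}: PubID → PName applies, adding PName; PName → AuthID, AName applies, adding AName. So (PubID, Price, AuthID)⁺ = {PubID, Price, AuthID, PName, AName}.
The closure contains neither all of R1 = {PubID, Price, AuthID, Title, AName} nor all of R2 = {PubID, Price, AuthID, Year, PName}, so the common attributes are not a superkey of either fragment. The join is lossy.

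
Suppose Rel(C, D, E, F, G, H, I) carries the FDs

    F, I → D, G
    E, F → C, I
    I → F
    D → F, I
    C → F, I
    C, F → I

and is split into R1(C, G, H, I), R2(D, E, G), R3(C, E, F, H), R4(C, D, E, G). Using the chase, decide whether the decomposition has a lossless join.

Chase test. Columns are C, D, E, F, G, H, I; row i has aⱼ where attribute j ∈ Ri, else bᵢⱼ.
Initial tableau (one row per fragment):
  row 1: a1 b12 b13 b14 a5 a6 a7
  row 2: b21 a2 a3 b24 a5 b26 b27
  row 3: a1 b32 a3 a4 b35 a6 b37
  row 4: a1 a2 a3 b44 a5 b46 b47
Rows 2 and 4 agree on D; apply D→F, I and equate their F, I entries.
Rows 1 and 3 agree on C; apply C→F, I and equate their F, I entries.
Rows 1 and 4 agree on C; apply C→F, I and equate their F, I entries.
Rows 1 and 2 agree on F, I; apply F, I→D, G and equate their D, G entries.
Rows 1 and 3 agree on F, I; apply F, I→D, G and equate their D, G entries.
Rows 2 and 3 agree on E, F; apply E, F→C, I and equate their C, I entries.
Row 3 is now all distinguished symbols — the join is lossless.

Yes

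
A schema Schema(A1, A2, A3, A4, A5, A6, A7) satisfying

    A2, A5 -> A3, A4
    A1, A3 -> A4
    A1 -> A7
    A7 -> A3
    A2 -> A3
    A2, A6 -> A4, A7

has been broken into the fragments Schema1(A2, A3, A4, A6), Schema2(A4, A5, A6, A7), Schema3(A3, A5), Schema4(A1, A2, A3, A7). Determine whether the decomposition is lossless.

No

Chase test. Columns are A1, A2, A3, A4, A5, A6, A7; row i has aⱼ where attribute j ∈ Schemai, else bᵢⱼ.
Initial tableau (one row per fragment):
  row 1: b11 a2 a3 a4 b15 a6 b17
  row 2: b21 b22 b23 a4 a5 a6 a7
  row 3: b31 b32 a3 b34 a5 b36 b37
  row 4: a1 a2 a3 b44 b45 b46 a7
Rows 2 and 4 agree on A7; apply A7→A3 and equate their A3 entries.
No row becomes fully distinguished — the join is lossy.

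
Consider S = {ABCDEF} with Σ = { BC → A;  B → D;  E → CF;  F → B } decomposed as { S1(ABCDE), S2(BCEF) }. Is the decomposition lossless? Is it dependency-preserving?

lossless and dependency-preserving

Lossless test: (BCE)⁺ = {ABCDEF}, which contains all of one fragment — lossless.
Dependency preservation: every FD's attributes lie within a single fragment, so each can be enforced locally — preserved.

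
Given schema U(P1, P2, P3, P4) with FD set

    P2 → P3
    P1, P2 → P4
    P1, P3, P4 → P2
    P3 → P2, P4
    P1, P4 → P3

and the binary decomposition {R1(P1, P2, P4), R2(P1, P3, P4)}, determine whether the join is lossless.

Yes

Common attributes: R1 ∩ R2 = {P1, P4}.
Closure of {P1, P4}: P1, P4 → P3 applies, adding P3; P1, P3, P4 → P2 applies, adding P2. So (P1, P4)⁺ = {P1, P2, P3, P4}.
This closure contains every attribute of R1, so R1 ∩ R2 → R1. The join is lossless.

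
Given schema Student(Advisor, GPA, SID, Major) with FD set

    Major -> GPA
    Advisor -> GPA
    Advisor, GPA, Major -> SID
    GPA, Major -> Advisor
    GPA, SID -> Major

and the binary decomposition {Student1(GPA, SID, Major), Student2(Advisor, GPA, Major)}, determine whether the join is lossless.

Common attributes: Student1 ∩ Student2 = {GPA, Major}.
Closure of {GPA, Major}: GPA, Major → Advisor applies, adding Advisor; Advisor, GPA, Major → SID applies, adding SID. So (GPA, Major)⁺ = {Advisor, GPA, SID, Major}.
This closure contains every attribute of Student1, so Student1 ∩ Student2 → Student1. The join is lossless.

Yes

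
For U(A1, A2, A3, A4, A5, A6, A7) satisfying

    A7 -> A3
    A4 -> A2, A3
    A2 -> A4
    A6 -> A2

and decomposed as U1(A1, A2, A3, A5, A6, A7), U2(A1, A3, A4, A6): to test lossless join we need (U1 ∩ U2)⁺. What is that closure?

U1 ∩ U2 = {A1, A3, A6}.
A6 → A2 applies, adding A2
A2 → A4 applies, adding A4
Closure: {A1, A2, A3, A4, A6}.

A1, A2, A3, A4, A6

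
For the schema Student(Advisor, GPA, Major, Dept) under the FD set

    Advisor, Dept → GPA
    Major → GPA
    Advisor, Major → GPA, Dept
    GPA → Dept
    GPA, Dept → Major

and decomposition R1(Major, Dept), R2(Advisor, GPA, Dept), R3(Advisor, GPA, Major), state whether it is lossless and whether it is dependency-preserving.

Lossless test (chase): Rows 1 and 3 agree on Major; apply Major→GPA and equate their GPA entries. Rows 1 and 3 agree on GPA; apply GPA→Dept and equate their Dept entries. Rows 1 and 2 agree on GPA, Dept; apply GPA, Dept→Major and equate their Major entries. Row 2 is now all distinguished symbols — the join is lossless.
Dependency preservation: Advisor, Major → GPA, Dept; GPA, Dept → Major are not contained in any single fragment, but the restricted closure of each left-hand side across the fragments still reaches the right-hand side; the remaining FDs each lie inside some fragment. All dependencies are preserved.

lossless and dependency-preserving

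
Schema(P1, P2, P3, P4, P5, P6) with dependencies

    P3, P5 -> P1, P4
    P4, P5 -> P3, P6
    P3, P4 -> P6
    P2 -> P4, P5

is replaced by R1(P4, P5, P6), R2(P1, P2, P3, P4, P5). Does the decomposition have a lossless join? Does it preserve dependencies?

lossless but not dependency-preserving

Lossless test: (P4, P5)⁺ = {P1, P3, P4, P5, P6}, which contains all of one fragment — lossless.
Dependency preservation: the restricted closure of {P3, P4} across the fragments never reaches {P6}, so P3, P4 → P6 cannot be enforced without a join — not preserved.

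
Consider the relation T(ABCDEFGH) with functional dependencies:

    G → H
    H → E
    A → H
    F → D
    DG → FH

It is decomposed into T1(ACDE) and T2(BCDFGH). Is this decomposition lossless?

No

Common attributes: T1 ∩ T2 = {CD}.
No dependency enlarges {CD}, so (CD)⁺ = {CD}.
The closure contains neither all of T1 = {ACDE} nor all of T2 = {BCDFGH}, so the common attributes are not a superkey of either fragment. The join is lossy.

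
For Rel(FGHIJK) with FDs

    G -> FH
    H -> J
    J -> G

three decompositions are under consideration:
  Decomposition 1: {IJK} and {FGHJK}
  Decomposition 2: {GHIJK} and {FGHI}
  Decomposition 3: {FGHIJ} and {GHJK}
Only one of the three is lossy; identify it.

Decomposition 1: common = {JK}, closure = {FGHJK} → lossless.
Decomposition 2: common = {GHI}, closure = {FGHIJ} → lossless.
Decomposition 3: common = {GHJ}, closure = {FGHJ} → lossy.

Decomposition 3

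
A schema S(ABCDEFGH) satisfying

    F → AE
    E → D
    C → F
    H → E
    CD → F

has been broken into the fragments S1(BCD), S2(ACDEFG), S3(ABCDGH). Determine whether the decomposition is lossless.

Chase test. Columns are ABCDEFGH; row i has aⱼ where attribute j ∈ Si, else bᵢⱼ.
Initial tableau (one row per fragment):
  row 1: b11 a2 a3 a4 b15 b16 b17 b18
  row 2: a1 b22 a3 a4 a5 a6 a7 b28
  row 3: a1 a2 a3 a4 b35 b36 a7 a8
Rows 1 and 2 agree on C; apply C→F and equate their F entries.
Rows 1 and 3 agree on C; apply C→F and equate their F entries.
Rows 1 and 2 agree on F; apply F→AE and equate their AE entries.
Rows 1 and 3 agree on F; apply F→AE and equate their AE entries.
Row 3 is now all distinguished symbols — the join is lossless.

Yes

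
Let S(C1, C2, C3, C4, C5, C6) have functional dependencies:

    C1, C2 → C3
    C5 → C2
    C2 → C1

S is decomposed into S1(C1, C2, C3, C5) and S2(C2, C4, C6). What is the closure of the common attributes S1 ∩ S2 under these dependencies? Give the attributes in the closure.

S1 ∩ S2 = {C2}.
C2 → C1 applies, adding C1
C1, C2 → C3 applies, adding C3
Closure: {C1, C2, C3}.

C1, C2, C3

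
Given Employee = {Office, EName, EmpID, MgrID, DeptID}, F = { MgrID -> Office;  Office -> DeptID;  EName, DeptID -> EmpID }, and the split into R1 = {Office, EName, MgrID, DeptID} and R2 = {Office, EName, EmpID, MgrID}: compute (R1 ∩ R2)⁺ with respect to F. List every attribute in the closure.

Office, EName, EmpID, MgrID, DeptID

R1 ∩ R2 = {Office, EName, MgrID}.
Office → DeptID applies, adding DeptID
EName, DeptID → EmpID applies, adding EmpID
Closure: {Office, EName, EmpID, MgrID, DeptID}.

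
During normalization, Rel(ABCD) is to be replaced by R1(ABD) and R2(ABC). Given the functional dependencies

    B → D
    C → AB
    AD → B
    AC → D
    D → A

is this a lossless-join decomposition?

Common attributes: R1 ∩ R2 = {AB}.
Closure of {AB}: B → D applies, adding D. So (AB)⁺ = {ABD}.
This closure contains every attribute of R1, so R1 ∩ R2 → R1. The join is lossless.

Yes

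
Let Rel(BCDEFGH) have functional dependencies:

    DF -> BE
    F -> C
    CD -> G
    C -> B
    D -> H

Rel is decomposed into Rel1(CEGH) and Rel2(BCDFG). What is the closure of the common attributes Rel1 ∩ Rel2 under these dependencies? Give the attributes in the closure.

BCG

Rel1 ∩ Rel2 = {CG}.
C → B applies, adding B
Closure: {BCG}.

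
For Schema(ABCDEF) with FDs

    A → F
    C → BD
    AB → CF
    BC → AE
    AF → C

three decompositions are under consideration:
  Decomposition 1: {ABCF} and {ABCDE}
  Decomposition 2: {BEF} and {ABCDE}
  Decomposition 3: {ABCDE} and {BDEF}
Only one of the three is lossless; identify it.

Decomposition 1: common = {ABC}, closure = {ABCDEF} → lossless.
Decomposition 2: common = {BE}, closure = {BE} → lossy.
Decomposition 3: common = {BDE}, closure = {BDE} → lossy.

Decomposition 1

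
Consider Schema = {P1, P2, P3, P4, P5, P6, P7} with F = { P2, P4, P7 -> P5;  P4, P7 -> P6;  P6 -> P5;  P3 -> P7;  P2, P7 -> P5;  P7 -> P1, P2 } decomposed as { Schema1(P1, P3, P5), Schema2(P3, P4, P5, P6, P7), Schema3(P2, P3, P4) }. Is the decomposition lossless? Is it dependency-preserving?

lossless but not dependency-preserving

Lossless test (chase): Rows 1 and 2 agree on P3; apply P3→P7 and equate their P7 entries. Rows 1 and 3 agree on P3; apply P3→P7 and equate their P7 entries. Rows 1 and 2 agree on P7; apply P7→P1, P2 and equate their P1, P2 entries. Rows 1 and 3 agree on P7; apply P7→P1, P2 and equate their P1, P2 entries. Rows 2 and 3 agree on P2, P4, P7; apply P2, P4, P7→P5 and equate their P5 entries. Rows 2 and 3 agree on P4, P7; apply P4, P7→P6 and equate their P6 entries. Row 2 is now all distinguished symbols — the join is lossless.
Dependency preservation: the restricted closure of {P7} across the fragments never reaches {P1, P2}, so P7 → P1, P2 cannot be enforced without a join — not preserved.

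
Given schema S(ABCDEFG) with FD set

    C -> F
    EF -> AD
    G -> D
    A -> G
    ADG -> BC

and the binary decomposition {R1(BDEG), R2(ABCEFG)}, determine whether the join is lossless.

Common attributes: R1 ∩ R2 = {BEG}.
Closure of {BEG}: G → D applies, adding D. So (BEG)⁺ = {BDEG}.
This closure contains every attribute of R1, so R1 ∩ R2 → R1. The join is lossless.

Yes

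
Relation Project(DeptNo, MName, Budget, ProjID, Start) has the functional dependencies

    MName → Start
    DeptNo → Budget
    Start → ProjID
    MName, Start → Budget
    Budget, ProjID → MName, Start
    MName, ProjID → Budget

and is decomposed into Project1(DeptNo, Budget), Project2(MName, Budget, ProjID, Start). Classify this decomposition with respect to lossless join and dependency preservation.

lossy but dependency-preserving

Lossless test: (Budget)⁺ = {Budget}, which is a superkey of neither fragment — lossy.
Dependency preservation: every FD's attributes lie within a single fragment, so each can be enforced locally — preserved.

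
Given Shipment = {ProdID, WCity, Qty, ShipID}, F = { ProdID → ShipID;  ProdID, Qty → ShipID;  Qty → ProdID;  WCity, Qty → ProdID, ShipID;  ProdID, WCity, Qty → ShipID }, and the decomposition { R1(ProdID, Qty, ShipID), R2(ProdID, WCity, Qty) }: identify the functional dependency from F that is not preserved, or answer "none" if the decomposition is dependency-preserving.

ProdID → ShipID lies within R1.
ProdID, Qty → ShipID lies within R1.
Qty → ProdID lies within R1.
WCity, Qty → ProdID, ShipID: restricted closure across fragments reaches ProdID, ShipID.
ProdID, WCity, Qty → ShipID: restricted closure across fragments reaches ShipID.
Every dependency is enforceable on the fragments, so the decomposition is dependency-preserving.

none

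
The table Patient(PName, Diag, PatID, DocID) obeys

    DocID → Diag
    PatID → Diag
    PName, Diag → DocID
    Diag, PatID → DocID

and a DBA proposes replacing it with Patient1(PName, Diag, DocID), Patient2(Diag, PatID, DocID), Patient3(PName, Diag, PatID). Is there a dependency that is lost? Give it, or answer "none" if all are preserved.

none

DocID → Diag lies within Patient1.
PatID → Diag lies within Patient2.
PName, Diag → DocID lies within Patient1.
Diag, PatID → DocID lies within Patient2.
Every dependency is enforceable on the fragments, so the decomposition is dependency-preserving.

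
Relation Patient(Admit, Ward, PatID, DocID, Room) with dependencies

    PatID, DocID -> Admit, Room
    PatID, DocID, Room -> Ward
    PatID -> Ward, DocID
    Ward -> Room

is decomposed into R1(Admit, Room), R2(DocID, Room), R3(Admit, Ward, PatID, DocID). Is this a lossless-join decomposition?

No

Chase test. Columns are Admit, Ward, PatID, DocID, Room; row i has aⱼ where attribute j ∈ Ri, else bᵢⱼ.
Initial tableau (one row per fragment):
  row 1: a1 b12 b13 b14 a5
  row 2: b21 b22 b23 a4 a5
  row 3: a1 a2 a3 a4 b35
No row becomes fully distinguished — the join is lossy.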